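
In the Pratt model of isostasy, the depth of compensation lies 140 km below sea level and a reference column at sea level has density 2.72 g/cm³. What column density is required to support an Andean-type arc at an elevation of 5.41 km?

2.62 g/cm³

Pratt balance: ρ_ref D = ρ (D + h).
ρ = ρ_ref D/(D + h) = 2.72 × 140 km/(140 km + 5.41 km) = 2.62 g/cm³.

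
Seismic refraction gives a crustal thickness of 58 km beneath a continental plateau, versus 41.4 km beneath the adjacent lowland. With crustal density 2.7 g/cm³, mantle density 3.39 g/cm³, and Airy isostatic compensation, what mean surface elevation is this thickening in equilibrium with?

Excess crust Δ = 58 km − 41.4 km = 16.6 km, split between elevation h and root r with h + r = Δ.
Airy balance ρ_c h = (ρ_m − ρ_c) r gives r = h ρ_c/(ρ_m − ρ_c), so h (1 + ρ_c/(ρ_m − ρ_c)) = Δ, i.e. h = Δ (ρ_m − ρ_c)/ρ_m.
h = 16.6 km × 0.69/3.39 = 3.38 km.

3.38 km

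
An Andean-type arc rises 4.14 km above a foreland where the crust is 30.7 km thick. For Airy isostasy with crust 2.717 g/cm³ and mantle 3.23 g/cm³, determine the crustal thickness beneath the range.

56.8 km

Root depth r = h ρ_c / (ρ_m − ρ_c) = 4.14 km × 2.717 / 0.513 = 21.93 km.
Total thickness = T + h + r = 30.7 km + 4.14 km + 21.93 km = 56.8 km.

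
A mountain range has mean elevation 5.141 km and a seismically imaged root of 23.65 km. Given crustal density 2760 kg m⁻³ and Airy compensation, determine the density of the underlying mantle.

3360 kg m⁻³

Airy balance: ρ_c h = (ρ_m − ρ_c) r → ρ_m = ρ_c (1 + h/r).
ρ_m = 2760 × (1 + 5.141 km/23.65 km) = 3360 kg m⁻³.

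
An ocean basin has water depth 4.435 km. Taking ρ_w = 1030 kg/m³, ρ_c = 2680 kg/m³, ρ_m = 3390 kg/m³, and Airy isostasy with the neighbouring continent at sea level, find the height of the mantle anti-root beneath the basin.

10.3 km

Balancing pressure at the compensation depth: replacing crust with seawater at the top is compensated by replacing crust with mantle at the base: d (ρ_c − ρ_w) = a (ρ_m − ρ_c).
a = d (ρ_c − ρ_w)/(ρ_m − ρ_c) = 4.435 km × 1650/710 = 10.3 km.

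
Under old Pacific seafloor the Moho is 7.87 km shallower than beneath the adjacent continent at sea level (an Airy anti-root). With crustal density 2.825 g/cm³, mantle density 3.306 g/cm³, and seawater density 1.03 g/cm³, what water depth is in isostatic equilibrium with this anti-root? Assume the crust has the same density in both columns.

Replacing a thickness d of crust by seawater at the top must be balanced by replacing crust with mantle at the base: d (ρ_c − ρ_w) = a (ρ_m − ρ_c).
d = a (ρ_m − ρ_c)/(ρ_c − ρ_w) = 7.87 km × 0.481/1.795 = 2.11 km.

2.11 km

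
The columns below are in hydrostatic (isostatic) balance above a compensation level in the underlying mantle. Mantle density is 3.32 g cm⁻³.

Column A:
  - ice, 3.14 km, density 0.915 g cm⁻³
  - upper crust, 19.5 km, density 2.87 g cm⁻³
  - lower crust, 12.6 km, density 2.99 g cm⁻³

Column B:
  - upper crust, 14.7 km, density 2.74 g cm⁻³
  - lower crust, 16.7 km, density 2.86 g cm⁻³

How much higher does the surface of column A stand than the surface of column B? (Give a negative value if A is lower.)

For any compensation level in the mantle, the mantle terms cancel and isostasy reduces to e = (Σt_A − Σt_B) − (Σ(ρt)_A − Σ(ρt)_B) / ρ_m.
Σt_A = 35.24 km; Σt_B = 31.4 km; Σ(ρt)_A = 96.5121; Σ(ρt)_B = 88.04 (in km·g cm⁻³).
e = (35.24 − 31.4) − (96.5121 − 88.04) / 3.32 = 1.29 km.

1.29 km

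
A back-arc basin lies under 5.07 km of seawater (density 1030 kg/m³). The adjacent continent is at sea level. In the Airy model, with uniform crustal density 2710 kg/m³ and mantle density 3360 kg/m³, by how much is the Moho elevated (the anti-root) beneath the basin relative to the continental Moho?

For local isostatic compensation: replacing crust with seawater at the top is compensated by replacing crust with mantle at the base: d (ρ_c − ρ_w) = a (ρ_m − ρ_c).
a = d (ρ_c − ρ_w)/(ρ_m − ρ_c) = 5.07 km × 1680/650 = 13.1 km.

13.1 km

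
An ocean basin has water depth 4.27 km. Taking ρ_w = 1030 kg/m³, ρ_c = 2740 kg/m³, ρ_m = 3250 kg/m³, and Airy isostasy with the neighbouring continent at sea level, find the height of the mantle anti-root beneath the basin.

14.3 km

For local isostatic compensation: replacing crust with seawater at the top is compensated by replacing crust with mantle at the base: d (ρ_c − ρ_w) = a (ρ_m − ρ_c).
a = d (ρ_c − ρ_w)/(ρ_m − ρ_c) = 4.27 km × 1710/510 = 14.3 km.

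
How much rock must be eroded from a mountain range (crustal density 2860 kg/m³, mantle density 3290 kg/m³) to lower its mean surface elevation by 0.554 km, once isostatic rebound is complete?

4.24 km

Net drop Δ = e − u = e − e ρ_c/ρ_m = e (ρ_m − ρ_c)/ρ_m.
e = Δ ρ_m/(ρ_m − ρ_c) = 0.554 km × 3290/430 = 4.24 km.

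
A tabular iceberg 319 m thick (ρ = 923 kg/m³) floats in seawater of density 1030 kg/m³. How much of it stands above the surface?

Floating equilibrium: submerged depth d = t ρ_obj/ρ_fluid = 319 m × 923/1030 = 285.9 m.
Freeboard = t − d = 319 m − 285.9 m = 33.1 m.

33.1 m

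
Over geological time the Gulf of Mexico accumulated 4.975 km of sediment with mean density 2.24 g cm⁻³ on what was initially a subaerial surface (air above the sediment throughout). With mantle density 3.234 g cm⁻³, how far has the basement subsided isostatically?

Subaerial load: s = t ρ_sed / ρ_m = 4.975 km × 2.24/3.234 = 3.45 km.

3.45 km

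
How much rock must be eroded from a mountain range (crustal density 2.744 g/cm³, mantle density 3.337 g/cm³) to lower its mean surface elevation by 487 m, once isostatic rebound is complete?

Net drop Δ = e − u = e − e ρ_c/ρ_m = e (ρ_m − ρ_c)/ρ_m.
e = Δ ρ_m/(ρ_m − ρ_c) = 487 m × 3.337/0.593 = 2740 m.

2740 m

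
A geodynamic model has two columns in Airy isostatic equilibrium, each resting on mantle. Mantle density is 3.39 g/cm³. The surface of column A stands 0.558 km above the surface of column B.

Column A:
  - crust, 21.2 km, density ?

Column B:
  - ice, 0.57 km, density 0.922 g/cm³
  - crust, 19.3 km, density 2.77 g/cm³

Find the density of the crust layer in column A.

2.67 g/cm³

Take the compensation level at the base of the deeper column (depth z_c below the surface of column A) and equate Σ ρ_i t_i down to z_c; mantle fills any gap and the z_c terms cancel.
Column A: 21.2×ρ + (z_c − 21.2)×3.39
Column B: 0.558×0 + 0.57×0.922 + 19.3×2.77 + (z_c − 0.558 − 19.87)×3.39
The z_c×3.39 term appears on both sides and cancels. Collect the known terms of each column as K = Σ(ρt)_known − 3.39 × (depth of known layers): K_A = 0 − 3.39×21.2 = −71.868; K_B = 53.98654 − 3.39×(0.558 + 19.87) = −15.26438.
Balance: K_A + 21.2×ρ = K_B, so ρ = (K_B − K_A)/21.2 = 56.6036/21.2 = 2.67 g/cm³.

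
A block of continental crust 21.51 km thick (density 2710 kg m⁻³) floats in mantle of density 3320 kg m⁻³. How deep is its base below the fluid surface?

17.6 km

Draft d = t ρ_obj/ρ_fluid = 21.51 km × 2710/3320 = 17.6 km.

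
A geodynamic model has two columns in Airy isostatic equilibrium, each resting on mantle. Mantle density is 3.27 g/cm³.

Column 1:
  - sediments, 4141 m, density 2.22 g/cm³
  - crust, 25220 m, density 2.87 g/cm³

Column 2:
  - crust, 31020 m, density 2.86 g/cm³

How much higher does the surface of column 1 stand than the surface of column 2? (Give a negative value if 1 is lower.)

For any compensation level in the mantle, the mantle terms cancel and isostasy reduces to e = (Σt_1 − Σt_2) − (Σ(ρt)_1 − Σ(ρt)_2) / ρ_m.
Σt_1 = 29361 m; Σt_2 = 31020 m; Σ(ρt)_1 = 81574.42; Σ(ρt)_2 = 88717.2 (in m·g/cm³).
e = (29361 − 31020) − (81574.42 − 88717.2) / 3.27 = 525 m.

525 m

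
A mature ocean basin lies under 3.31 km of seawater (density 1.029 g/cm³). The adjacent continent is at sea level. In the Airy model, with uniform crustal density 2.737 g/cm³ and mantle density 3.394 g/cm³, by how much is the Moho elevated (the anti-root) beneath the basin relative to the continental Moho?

8.6 km

In Airy isostatic equilibrium: replacing crust with seawater at the top is compensated by replacing crust with mantle at the base: d (ρ_c − ρ_w) = a (ρ_m − ρ_c).
a = d (ρ_c − ρ_w)/(ρ_m − ρ_c) = 3.31 km × 1.708/0.657 = 8.6 km.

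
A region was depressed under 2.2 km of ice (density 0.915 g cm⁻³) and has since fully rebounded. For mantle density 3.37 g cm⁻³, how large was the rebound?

Removing the load lets mantle flow back in; uplift u satisfies ρ_ice t = ρ_m u.
u = t ρ_ice/ρ_m = 2.2 km × 0.915/3.37 = 0.597 km.

0.597 km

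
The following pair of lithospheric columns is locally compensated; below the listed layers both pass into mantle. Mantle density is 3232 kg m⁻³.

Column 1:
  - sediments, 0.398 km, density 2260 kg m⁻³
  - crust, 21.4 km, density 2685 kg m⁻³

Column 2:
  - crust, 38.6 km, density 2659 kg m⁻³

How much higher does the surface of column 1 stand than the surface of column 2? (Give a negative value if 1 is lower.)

−3.1 km

For any compensation level in the mantle, the mantle terms cancel and isostasy reduces to e = (Σt_1 − Σt_2) − (Σ(ρt)_1 − Σ(ρt)_2) / ρ_m.
Σt_1 = 21.798 km; Σt_2 = 38.6 km; Σ(ρt)_1 = 58358.48; Σ(ρt)_2 = 102637.4 (in km·kg m⁻³).
e = (21.798 − 38.6) − (58358.48 − 102637.4) / 3232 = −3.1 km.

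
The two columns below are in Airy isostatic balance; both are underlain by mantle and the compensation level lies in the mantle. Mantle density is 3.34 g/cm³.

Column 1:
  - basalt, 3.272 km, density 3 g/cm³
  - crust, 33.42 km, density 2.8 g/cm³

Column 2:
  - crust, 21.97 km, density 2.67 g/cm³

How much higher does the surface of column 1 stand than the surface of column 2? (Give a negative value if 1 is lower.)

1.33 km

For any compensation level in the mantle, the mantle terms cancel and isostasy reduces to e = (Σt_1 − Σt_2) − (Σ(ρt)_1 − Σ(ρt)_2) / ρ_m.
Σt_1 = 36.692 km; Σt_2 = 21.97 km; Σ(ρt)_1 = 103.392; Σ(ρt)_2 = 58.6599 (in km·g/cm³).
e = (36.692 − 21.97) − (103.392 − 58.6599) / 3.34 = 1.33 km.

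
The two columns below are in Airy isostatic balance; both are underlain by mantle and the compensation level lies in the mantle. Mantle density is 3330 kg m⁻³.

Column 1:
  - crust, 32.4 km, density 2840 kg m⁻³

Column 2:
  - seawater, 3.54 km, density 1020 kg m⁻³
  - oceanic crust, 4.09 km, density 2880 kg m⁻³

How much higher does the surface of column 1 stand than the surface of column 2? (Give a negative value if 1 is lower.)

For any compensation level in the mantle, the mantle terms cancel and isostasy reduces to e = (Σt_1 − Σt_2) − (Σ(ρt)_1 − Σ(ρt)_2) / ρ_m.
Σt_1 = 32.4 km; Σt_2 = 7.63 km; Σ(ρt)_1 = 92016; Σ(ρt)_2 = 15390 (in km·kg m⁻³).
e = (32.4 − 7.63) − (92016 − 15390) / 3330 = 1.76 km.

1.76 km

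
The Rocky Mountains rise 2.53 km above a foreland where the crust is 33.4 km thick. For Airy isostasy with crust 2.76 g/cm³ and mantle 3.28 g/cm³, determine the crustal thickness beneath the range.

49.4 km

Root depth r = h ρ_c / (ρ_m − ρ_c) = 2.53 km × 2.76 / 0.52 = 13.43 km.
Total thickness = T + h + r = 33.4 km + 2.53 km + 13.43 km = 49.4 km.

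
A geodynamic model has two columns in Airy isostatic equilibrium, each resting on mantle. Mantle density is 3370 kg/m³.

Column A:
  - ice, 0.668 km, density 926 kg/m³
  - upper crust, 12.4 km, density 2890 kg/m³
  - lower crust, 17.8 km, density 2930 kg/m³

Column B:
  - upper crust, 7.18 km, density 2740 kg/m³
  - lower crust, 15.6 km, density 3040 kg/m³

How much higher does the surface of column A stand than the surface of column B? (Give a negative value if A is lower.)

1.7 km

For any compensation level in the mantle, the mantle terms cancel and isostasy reduces to e = (Σt_A − Σt_B) − (Σ(ρt)_A − Σ(ρt)_B) / ρ_m.
Σt_A = 30.868 km; Σt_B = 22.78 km; Σ(ρt)_A = 88608.568; Σ(ρt)_B = 67097.2 (in km·kg/m³).
e = (30.868 − 22.78) − (88608.568 − 67097.2) / 3370 = 1.7 km.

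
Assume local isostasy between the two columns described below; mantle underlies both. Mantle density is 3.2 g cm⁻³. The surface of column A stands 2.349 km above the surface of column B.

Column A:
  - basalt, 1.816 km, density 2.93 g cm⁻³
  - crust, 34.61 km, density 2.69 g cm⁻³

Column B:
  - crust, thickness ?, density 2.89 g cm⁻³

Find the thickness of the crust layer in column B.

Take the compensation level at the base of the deeper column (depth z_c below the surface of column A) and equate Σ ρ_i t_i down to z_c; mantle fills any gap and the z_c terms cancel.
Column A: 1.816×2.93 + 34.61×2.69 + (z_c − 36.426)×3.2
Column B: 2.349×0 + x×2.89 + (z_c − 2.349 − 0 − x)×3.2
The z_c×3.2 term appears on both sides and cancels. Collect the known terms of each column as K = Σ(ρt)_known − 3.2 × (depth of known layers): K_A = 98.42178 − 3.2×36.426 = −18.14142; K_B = 0 − 3.2×(2.349 + 0) = −7.5168.
Balance: K_A = K_B − x×(3.2 − 2.89), so x = (K_B − K_A)/(3.2 − 2.89) = 10.6246/0.31 = 34.3 km.

34.3 km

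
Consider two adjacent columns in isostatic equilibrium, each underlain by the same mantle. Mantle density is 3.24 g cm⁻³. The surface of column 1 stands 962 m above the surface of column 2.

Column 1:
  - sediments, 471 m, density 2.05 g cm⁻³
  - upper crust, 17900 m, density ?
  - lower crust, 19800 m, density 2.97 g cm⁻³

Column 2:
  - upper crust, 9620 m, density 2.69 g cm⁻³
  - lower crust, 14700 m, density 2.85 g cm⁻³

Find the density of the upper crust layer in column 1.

2.78 g cm⁻³

Take the compensation level at the base of the deeper column (depth z_c below the surface of column 1) and equate Σ ρ_i t_i down to z_c; mantle fills any gap and the z_c terms cancel.
Column 1: 471×2.05 + 17900×ρ + 19800×2.97 + (z_c − 38171)×3.24
Column 2: 962×0 + 9620×2.69 + 14700×2.85 + (z_c − 962 − 24320)×3.24
The z_c×3.24 term appears on both sides and cancels. Collect the known terms of each column as K = Σ(ρt)_known − 3.24 × (depth of known layers): K_1 = 59771.55 − 3.24×38171 = −63902.49; K_2 = 67772.8 − 3.24×(962 + 24320) = −14140.88.
Balance: K_1 + 17900×ρ = K_2, so ρ = (K_2 − K_1)/17900 = 49761.6/17900 = 2.78 g cm⁻³.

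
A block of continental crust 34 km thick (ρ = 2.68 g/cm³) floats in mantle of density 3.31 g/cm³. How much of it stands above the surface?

6.47 km

Floating equilibrium: submerged depth d = t ρ_obj/ρ_fluid = 34 km × 2.68/3.31 = 27.53 km.
Freeboard = t − d = 34 km − 27.53 km = 6.47 km.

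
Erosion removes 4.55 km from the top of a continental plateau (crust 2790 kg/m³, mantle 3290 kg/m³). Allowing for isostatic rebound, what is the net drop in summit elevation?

0.691 km

Rebound u = e ρ_c/ρ_m = 4.55 km × 2790/3290 = 3.859 km.
Net surface drop = e − u = 4.55 km − 3.859 km = e (ρ_m − ρ_c)/ρ_m = 0.691 km.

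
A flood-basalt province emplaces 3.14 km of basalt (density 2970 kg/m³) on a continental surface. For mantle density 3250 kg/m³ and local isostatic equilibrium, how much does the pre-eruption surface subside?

Subaerial loading: s = t ρ_load / ρ_m.
s = 3.14 km × 2970/3250 = 2.87 km.

2.87 km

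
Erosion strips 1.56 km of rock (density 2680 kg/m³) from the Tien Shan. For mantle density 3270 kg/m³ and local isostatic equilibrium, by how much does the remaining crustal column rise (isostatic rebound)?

1.28 km

Unloading: uplift u = e ρ_c/ρ_m = 1.56 km × 2680/3270 = 1.28 km.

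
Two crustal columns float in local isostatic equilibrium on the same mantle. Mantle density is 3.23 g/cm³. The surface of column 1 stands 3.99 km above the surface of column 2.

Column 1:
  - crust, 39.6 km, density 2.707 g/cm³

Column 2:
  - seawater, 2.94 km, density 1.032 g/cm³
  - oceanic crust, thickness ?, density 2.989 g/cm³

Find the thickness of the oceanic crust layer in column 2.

5.65 km

Take the compensation level at the base of the deeper column (depth z_c below the surface of column 1) and equate Σ ρ_i t_i down to z_c; mantle fills any gap and the z_c terms cancel.
Column 1: 39.6×2.707 + (z_c − 39.6)×3.23
Column 2: 3.99×0 + 2.94×1.032 + x×2.989 + (z_c − 3.99 − 2.94 − x)×3.23
The z_c×3.23 term appears on both sides and cancels. Collect the known terms of each column as K = Σ(ρt)_known − 3.23 × (depth of known layers): K_1 = 107.1972 − 3.23×39.6 = −20.7108; K_2 = 3.03408 − 3.23×(3.99 + 2.94) = −19.34982.
Balance: K_1 = K_2 − x×(3.23 − 2.989), so x = (K_2 − K_1)/(3.23 − 2.989) = 1.36098/0.241 = 5.65 km.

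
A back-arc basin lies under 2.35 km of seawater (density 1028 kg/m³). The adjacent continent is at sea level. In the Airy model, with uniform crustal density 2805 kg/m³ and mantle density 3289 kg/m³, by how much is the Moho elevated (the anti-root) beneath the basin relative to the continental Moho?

8.63 km

By Archimedes' principle applied to the lithosphere: replacing crust with seawater at the top is compensated by replacing crust with mantle at the base: d (ρ_c − ρ_w) = a (ρ_m − ρ_c).
a = d (ρ_c − ρ_w)/(ρ_m − ρ_c) = 2.35 km × 1777/484 = 8.63 km.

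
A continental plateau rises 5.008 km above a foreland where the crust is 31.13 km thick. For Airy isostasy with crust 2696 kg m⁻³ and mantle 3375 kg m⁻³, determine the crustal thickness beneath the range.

Root depth r = h ρ_c / (ρ_m − ρ_c) = 5.008 km × 2696 / 679 = 19.88 km.
Total thickness = T + h + r = 31.13 km + 5.008 km + 19.88 km = 56 km.

56 km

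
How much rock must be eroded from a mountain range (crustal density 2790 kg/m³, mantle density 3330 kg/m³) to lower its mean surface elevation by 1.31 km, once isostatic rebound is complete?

Net drop Δ = e − u = e − e ρ_c/ρ_m = e (ρ_m − ρ_c)/ρ_m.
e = Δ ρ_m/(ρ_m − ρ_c) = 1.31 km × 3330/540 = 8.08 km.

8.08 km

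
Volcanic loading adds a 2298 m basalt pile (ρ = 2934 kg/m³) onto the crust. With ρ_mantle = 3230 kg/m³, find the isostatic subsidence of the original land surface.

2090 m

Subaerial loading: s = t ρ_load / ρ_m.
s = 2298 m × 2934/3230 = 2090 m.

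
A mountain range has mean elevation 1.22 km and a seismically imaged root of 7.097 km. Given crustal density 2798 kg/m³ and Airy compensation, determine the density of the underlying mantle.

Airy balance: ρ_c h = (ρ_m − ρ_c) r → ρ_m = ρ_c (1 + h/r).
ρ_m = 2798 × (1 + 1.22 km/7.097 km) = 3280 kg/m³.

3280 kg/m³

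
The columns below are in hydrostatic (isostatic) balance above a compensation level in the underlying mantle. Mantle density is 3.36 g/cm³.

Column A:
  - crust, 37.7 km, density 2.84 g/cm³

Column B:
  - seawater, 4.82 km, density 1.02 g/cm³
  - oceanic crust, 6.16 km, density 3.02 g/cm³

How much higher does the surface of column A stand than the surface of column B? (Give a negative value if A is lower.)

1.85 km

For any compensation level in the mantle, the mantle terms cancel and isostasy reduces to e = (Σt_A − Σt_B) − (Σ(ρt)_A − Σ(ρt)_B) / ρ_m.
Σt_A = 37.7 km; Σt_B = 10.98 km; Σ(ρt)_A = 107.068; Σ(ρt)_B = 23.5196 (in km·g/cm³).
e = (37.7 − 10.98) − (107.068 − 23.5196) / 3.36 = 1.85 km.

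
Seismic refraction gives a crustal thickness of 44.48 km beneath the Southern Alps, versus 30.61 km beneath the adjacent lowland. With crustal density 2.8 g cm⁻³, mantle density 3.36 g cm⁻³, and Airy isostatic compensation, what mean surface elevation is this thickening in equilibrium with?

2.31 km

Excess crust Δ = 44.48 km − 30.61 km = 13.87 km, split between elevation h and root r with h + r = Δ.
Airy balance ρ_c h = (ρ_m − ρ_c) r gives r = h ρ_c/(ρ_m − ρ_c), so h (1 + ρ_c/(ρ_m − ρ_c)) = Δ, i.e. h = Δ (ρ_m − ρ_c)/ρ_m.
h = 13.87 km × 0.56/3.36 = 2.31 km.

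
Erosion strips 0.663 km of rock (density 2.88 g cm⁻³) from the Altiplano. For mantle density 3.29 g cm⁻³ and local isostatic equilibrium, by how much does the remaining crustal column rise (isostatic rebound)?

0.58 km

Unloading: uplift u = e ρ_c/ρ_m = 0.663 km × 2.88/3.29 = 0.58 km.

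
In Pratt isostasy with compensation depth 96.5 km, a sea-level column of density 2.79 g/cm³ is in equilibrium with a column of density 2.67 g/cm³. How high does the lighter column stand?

ρ_ref D = ρ (D + h) → h = D (ρ_ref − ρ)/ρ.
h = 96.5 km × (2.79 − 2.67)/2.67 = 4.34 km.

4.34 km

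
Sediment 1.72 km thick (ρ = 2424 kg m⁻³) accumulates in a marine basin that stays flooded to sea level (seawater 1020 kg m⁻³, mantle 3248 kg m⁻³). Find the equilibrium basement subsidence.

1.08 km

Submarine loading: the sediment displaces seawater, and the subsidence is in turn flooded, so s (ρ_m − ρ_w) = t (ρ_sed − ρ_w).
s = 1.72 km × (2424 − 1020) / (3248 − 1020) = 1.08 km.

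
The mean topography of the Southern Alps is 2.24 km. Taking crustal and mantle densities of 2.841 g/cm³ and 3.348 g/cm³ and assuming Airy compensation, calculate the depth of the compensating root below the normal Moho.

12.6 km

By Archimedes' principle applied to the lithosphere: the weight of the topography is balanced by the buoyancy of the root, ρ_c h = (ρ_m − ρ_c) r.
r = h · ρ_c / (ρ_m − ρ_c) = 2.24 km × 2.841 / (3.348 − 2.841) = 12.6 km.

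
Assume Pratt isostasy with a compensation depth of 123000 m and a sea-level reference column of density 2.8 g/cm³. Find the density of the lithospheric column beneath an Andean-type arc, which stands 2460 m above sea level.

Pratt balance: ρ_ref D = ρ (D + h).
ρ = ρ_ref D/(D + h) = 2.8 × 123000 m/(123000 m + 2460 m) = 2.75 g/cm³.

2.75 g/cm³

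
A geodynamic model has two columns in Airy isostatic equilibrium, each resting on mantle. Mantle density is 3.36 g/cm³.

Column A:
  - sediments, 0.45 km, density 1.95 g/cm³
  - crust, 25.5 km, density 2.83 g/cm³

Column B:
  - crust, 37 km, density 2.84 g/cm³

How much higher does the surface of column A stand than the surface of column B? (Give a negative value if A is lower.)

−1.52 km

For any compensation level in the mantle, the mantle terms cancel and isostasy reduces to e = (Σt_A − Σt_B) − (Σ(ρt)_A − Σ(ρt)_B) / ρ_m.
Σt_A = 25.95 km; Σt_B = 37 km; Σ(ρt)_A = 73.0425; Σ(ρt)_B = 105.08 (in km·g/cm³).
e = (25.95 − 37) − (73.0425 − 105.08) / 3.36 = −1.52 km.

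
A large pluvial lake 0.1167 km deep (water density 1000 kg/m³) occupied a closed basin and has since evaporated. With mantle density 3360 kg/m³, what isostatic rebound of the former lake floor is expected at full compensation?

0.0347 km

u = d ρ_w/ρ_m = 0.1167 km × 1000/3360 = 0.0347 km.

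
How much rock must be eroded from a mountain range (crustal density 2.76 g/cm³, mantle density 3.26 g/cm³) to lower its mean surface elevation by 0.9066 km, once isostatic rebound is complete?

5.91 km

Net drop Δ = e − u = e − e ρ_c/ρ_m = e (ρ_m − ρ_c)/ρ_m.
e = Δ ρ_m/(ρ_m − ρ_c) = 0.9066 km × 3.26/0.5 = 5.91 km.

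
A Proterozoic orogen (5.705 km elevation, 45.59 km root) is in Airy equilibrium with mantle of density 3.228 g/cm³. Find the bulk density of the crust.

ρ_c h = (ρ_m − ρ_c) r → ρ_c (h + r) = ρ_m r → ρ_c = ρ_m r / (h + r).
ρ_c = 3.228 × 45.59 km / (5.705 km + 45.59 km) = 2.87 g/cm³.

2.87 g/cm³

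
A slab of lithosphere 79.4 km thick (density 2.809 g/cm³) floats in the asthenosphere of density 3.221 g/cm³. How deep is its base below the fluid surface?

Draft d = t ρ_obj/ρ_fluid = 79.4 km × 2.809/3.221 = 69.2 km.

69.2 km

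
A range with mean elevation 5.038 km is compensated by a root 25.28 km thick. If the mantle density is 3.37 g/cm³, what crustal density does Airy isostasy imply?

2.81 g/cm³

ρ_c h = (ρ_m − ρ_c) r → ρ_c (h + r) = ρ_m r → ρ_c = ρ_m r / (h + r).
ρ_c = 3.37 × 25.28 km / (5.038 km + 25.28 km) = 2.81 g/cm³.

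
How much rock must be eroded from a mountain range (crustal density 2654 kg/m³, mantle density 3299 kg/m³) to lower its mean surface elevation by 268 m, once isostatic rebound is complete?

1370 m

Net drop Δ = e − u = e − e ρ_c/ρ_m = e (ρ_m − ρ_c)/ρ_m.
e = Δ ρ_m/(ρ_m − ρ_c) = 268 m × 3299/645 = 1370 m.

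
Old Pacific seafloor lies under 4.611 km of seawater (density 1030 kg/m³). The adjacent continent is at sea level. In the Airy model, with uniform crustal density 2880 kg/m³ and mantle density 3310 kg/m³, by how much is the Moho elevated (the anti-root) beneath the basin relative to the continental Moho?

Balancing pressure at the compensation depth: replacing crust with seawater at the top is compensated by replacing crust with mantle at the base: d (ρ_c − ρ_w) = a (ρ_m − ρ_c).
a = d (ρ_c − ρ_w)/(ρ_m − ρ_c) = 4.611 km × 1850/430 = 19.8 km.

19.8 km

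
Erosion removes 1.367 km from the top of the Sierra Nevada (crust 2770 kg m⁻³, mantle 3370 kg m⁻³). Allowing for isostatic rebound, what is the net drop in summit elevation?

Rebound u = e ρ_c/ρ_m = 1.367 km × 2770/3370 = 1.124 km.
Net surface drop = e − u = 1.367 km − 1.124 km = e (ρ_m − ρ_c)/ρ_m = 0.243 km.

0.243 km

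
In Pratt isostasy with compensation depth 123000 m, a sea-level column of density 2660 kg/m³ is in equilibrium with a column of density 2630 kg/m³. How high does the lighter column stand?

1400 m

ρ_ref D = ρ (D + h) → h = D (ρ_ref − ρ)/ρ.
h = 123000 m × (2660 − 2630)/2630 = 1400 m.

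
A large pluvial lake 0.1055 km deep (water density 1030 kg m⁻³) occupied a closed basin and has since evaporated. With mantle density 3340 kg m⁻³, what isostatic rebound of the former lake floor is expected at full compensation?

u = d ρ_w/ρ_m = 0.1055 km × 1030/3340 = 0.0325 km.

0.0325 km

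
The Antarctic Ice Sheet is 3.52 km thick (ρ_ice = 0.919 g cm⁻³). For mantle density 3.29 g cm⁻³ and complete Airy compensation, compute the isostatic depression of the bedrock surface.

Equating mass per unit area of the two columns: the ice load ρ_ice t is balanced by mantle displaced below, ρ_m s.
s = t ρ_ice / ρ_m = 3.52 km × 0.919/3.29 = 0.983 km.

0.983 km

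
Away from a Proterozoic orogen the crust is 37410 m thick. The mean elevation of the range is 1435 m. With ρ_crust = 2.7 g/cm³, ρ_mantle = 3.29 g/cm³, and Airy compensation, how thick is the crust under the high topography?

45400 m

Root depth r = h ρ_c / (ρ_m − ρ_c) = 1435 m × 2.7 / 0.59 = 6567 m.
Total thickness = T + h + r = 37410 m + 1435 m + 6567 m = 45400 m.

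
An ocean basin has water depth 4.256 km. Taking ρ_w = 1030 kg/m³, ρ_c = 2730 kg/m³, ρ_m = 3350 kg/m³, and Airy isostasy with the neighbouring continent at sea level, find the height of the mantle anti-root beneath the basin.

11.7 km

For local isostatic compensation: replacing crust with seawater at the top is compensated by replacing crust with mantle at the base: d (ρ_c − ρ_w) = a (ρ_m − ρ_c).
a = d (ρ_c − ρ_w)/(ρ_m − ρ_c) = 4.256 km × 1700/620 = 11.7 km.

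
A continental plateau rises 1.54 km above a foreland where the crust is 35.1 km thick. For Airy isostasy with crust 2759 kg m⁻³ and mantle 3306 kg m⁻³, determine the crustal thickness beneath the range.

Root depth r = h ρ_c / (ρ_m − ρ_c) = 1.54 km × 2759 / 547 = 7.768 km.
Total thickness = T + h + r = 35.1 km + 1.54 km + 7.768 km = 44.4 km.

44.4 km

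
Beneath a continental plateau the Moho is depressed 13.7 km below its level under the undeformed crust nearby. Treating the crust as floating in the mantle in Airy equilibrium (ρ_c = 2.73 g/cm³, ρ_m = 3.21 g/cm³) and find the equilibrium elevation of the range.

2.41 km

Isostatic balance requires: ρ_c h = (ρ_m − ρ_c) r.
h = r (ρ_m − ρ_c) / ρ_c = 13.7 km × (3.21 − 2.73) / 2.73 = 2.41 km.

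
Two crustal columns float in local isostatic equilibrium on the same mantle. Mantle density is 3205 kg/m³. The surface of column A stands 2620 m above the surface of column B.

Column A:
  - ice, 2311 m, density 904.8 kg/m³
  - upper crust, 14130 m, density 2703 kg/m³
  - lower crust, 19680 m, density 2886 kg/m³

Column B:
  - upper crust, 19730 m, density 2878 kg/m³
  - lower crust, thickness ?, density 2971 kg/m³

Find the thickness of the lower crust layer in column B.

16400 m

Take the compensation level at the base of the deeper column (depth z_c below the surface of column A) and equate Σ ρ_i t_i down to z_c; mantle fills any gap and the z_c terms cancel.
Column A: 2311×904.8 + 14130×2703 + 19680×2886 + (z_c − 36121)×3205
Column B: 2620×0 + 19730×2878 + x×2971 + (z_c − 2620 − 19730 − x)×3205
The z_c×3205 term appears on both sides and cancels. Collect the known terms of each column as K = Σ(ρt)_known − 3205 × (depth of known layers): K_A = 97080862.8 − 3205×36121 = −18686942.2; K_B = 56782940 − 3205×(2620 + 19730) = −14848810.
Balance: K_A = K_B − x×(3205 − 2971), so x = (K_B − K_A)/(3205 − 2971) = 3838130/234 = 16400 m.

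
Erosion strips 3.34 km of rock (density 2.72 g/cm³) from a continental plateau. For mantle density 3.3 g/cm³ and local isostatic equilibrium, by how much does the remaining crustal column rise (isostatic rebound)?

Unloading: uplift u = e ρ_c/ρ_m = 3.34 km × 2.72/3.3 = 2.75 km.

2.75 km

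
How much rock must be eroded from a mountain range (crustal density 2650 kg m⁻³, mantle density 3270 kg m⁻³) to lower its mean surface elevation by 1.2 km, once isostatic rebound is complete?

6.33 km

Net drop Δ = e − u = e − e ρ_c/ρ_m = e (ρ_m − ρ_c)/ρ_m.
e = Δ ρ_m/(ρ_m − ρ_c) = 1.2 km × 3270/620 = 6.33 km.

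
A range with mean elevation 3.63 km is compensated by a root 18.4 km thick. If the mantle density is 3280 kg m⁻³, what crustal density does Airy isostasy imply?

ρ_c h = (ρ_m − ρ_c) r → ρ_c (h + r) = ρ_m r → ρ_c = ρ_m r / (h + r).
ρ_c = 3280 × 18.4 km / (3.63 km + 18.4 km) = 2740 kg m⁻³.

2740 kg m⁻³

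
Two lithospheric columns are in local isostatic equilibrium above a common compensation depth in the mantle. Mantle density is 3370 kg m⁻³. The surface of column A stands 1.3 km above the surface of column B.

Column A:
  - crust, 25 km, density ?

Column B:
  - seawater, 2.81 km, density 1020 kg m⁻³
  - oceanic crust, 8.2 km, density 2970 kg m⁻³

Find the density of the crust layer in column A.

2800 kg m⁻³

Take the compensation level at the base of the deeper column (depth z_c below the surface of column A) and equate Σ ρ_i t_i down to z_c; mantle fills any gap and the z_c terms cancel.
Column A: 25×ρ + (z_c − 25)×3370
Column B: 1.3×0 + 2.81×1020 + 8.2×2970 + (z_c − 1.3 − 11.01)×3370
The z_c×3370 term appears on both sides and cancels. Collect the known terms of each column as K = Σ(ρt)_known − 3370 × (depth of known layers): K_A = 0 − 3370×25 = −84250; K_B = 27220.2 − 3370×(1.3 + 11.01) = −14264.5.
Balance: K_A + 25×ρ = K_B, so ρ = (K_B − K_A)/25 = 69985.5/25 = 2800 kg m⁻³.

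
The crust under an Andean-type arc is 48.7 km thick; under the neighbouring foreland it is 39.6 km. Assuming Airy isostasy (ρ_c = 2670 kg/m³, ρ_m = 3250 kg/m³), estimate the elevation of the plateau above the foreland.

Excess crust Δ = 48.7 km − 39.6 km = 9.1 km, split between elevation h and root r with h + r = Δ.
Airy balance ρ_c h = (ρ_m − ρ_c) r gives r = h ρ_c/(ρ_m − ρ_c), so h (1 + ρ_c/(ρ_m − ρ_c)) = Δ, i.e. h = Δ (ρ_m − ρ_c)/ρ_m.
h = 9.1 km × 580/3250 = 1.62 km.

1.62 km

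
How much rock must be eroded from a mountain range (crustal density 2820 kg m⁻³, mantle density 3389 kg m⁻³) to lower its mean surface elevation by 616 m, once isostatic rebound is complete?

Net drop Δ = e − u = e − e ρ_c/ρ_m = e (ρ_m − ρ_c)/ρ_m.
e = Δ ρ_m/(ρ_m − ρ_c) = 616 m × 3389/569 = 3670 m.

3670 m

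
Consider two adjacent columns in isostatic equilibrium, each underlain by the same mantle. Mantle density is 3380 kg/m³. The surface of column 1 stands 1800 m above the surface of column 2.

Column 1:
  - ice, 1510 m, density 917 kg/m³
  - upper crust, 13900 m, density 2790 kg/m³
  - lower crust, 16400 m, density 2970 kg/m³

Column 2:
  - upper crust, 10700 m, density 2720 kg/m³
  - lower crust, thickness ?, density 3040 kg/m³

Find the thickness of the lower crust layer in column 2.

Take the compensation level at the base of the deeper column (depth z_c below the surface of column 1) and equate Σ ρ_i t_i down to z_c; mantle fills any gap and the z_c terms cancel.
Column 1: 1510×917 + 13900×2790 + 16400×2970 + (z_c − 31810)×3380
Column 2: 1800×0 + 10700×2720 + x×3040 + (z_c − 1800 − 10700 − x)×3380
The z_c×3380 term appears on both sides and cancels. Collect the known terms of each column as K = Σ(ρt)_known − 3380 × (depth of known layers): K_1 = 88873670 − 3380×31810 = −18644130; K_2 = 29104000 − 3380×(1800 + 10700) = −13146000.
Balance: K_1 = K_2 − x×(3380 − 3040), so x = (K_2 − K_1)/(3380 − 3040) = 5498130/340 = 16200 m.

16200 m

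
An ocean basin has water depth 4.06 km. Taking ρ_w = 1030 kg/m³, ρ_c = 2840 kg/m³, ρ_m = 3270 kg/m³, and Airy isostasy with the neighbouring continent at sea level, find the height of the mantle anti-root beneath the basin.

In Airy isostatic equilibrium: replacing crust with seawater at the top is compensated by replacing crust with mantle at the base: d (ρ_c − ρ_w) = a (ρ_m − ρ_c).
a = d (ρ_c − ρ_w)/(ρ_m − ρ_c) = 4.06 km × 1810/430 = 17.1 km.

17.1 km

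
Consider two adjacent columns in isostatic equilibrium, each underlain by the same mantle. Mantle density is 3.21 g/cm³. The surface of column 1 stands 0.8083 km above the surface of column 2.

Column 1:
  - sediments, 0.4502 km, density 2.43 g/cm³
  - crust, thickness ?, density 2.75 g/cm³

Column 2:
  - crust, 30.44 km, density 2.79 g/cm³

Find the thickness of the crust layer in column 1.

32.7 km

Take the compensation level at the base of the deeper column (depth z_c below the surface of column 1) and equate Σ ρ_i t_i down to z_c; mantle fills any gap and the z_c terms cancel.
Column 1: 0.4502×2.43 + x×2.75 + (z_c − 0.4502 − x)×3.21
Column 2: 0.8083×0 + 30.44×2.79 + (z_c − 0.8083 − 30.44)×3.21
The z_c×3.21 term appears on both sides and cancels. Collect the known terms of each column as K = Σ(ρt)_known − 3.21 × (depth of known layers): K_1 = 1.093986 − 3.21×0.4502 = −0.351156; K_2 = 84.9276 − 3.21×(0.8083 + 30.44) = −15.379443.
Balance: K_1 − x×(3.21 − 2.75) = K_2, so x = (K_1 − K_2)/(3.21 − 2.75) = 15.0283/0.46 = 32.7 km.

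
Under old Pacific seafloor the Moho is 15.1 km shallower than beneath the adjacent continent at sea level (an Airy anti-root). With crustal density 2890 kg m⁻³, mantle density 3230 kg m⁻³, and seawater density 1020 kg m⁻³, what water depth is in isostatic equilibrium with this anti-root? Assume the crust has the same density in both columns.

2.75 km

Replacing a thickness d of crust by seawater at the top must be balanced by replacing crust with mantle at the base: d (ρ_c − ρ_w) = a (ρ_m − ρ_c).
d = a (ρ_m − ρ_c)/(ρ_c − ρ_w) = 15.1 km × 340/1870 = 2.75 km.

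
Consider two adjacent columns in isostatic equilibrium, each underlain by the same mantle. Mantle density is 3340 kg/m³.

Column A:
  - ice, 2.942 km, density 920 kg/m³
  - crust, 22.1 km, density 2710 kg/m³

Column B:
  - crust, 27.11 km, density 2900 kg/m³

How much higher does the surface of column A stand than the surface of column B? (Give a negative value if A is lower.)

2.73 km

For any compensation level in the mantle, the mantle terms cancel and isostasy reduces to e = (Σt_A − Σt_B) − (Σ(ρt)_A − Σ(ρt)_B) / ρ_m.
Σt_A = 25.042 km; Σt_B = 27.11 km; Σ(ρt)_A = 62597.64; Σ(ρt)_B = 78619 (in km·kg/m³).
e = (25.042 − 27.11) − (62597.64 − 78619) / 3340 = 2.73 km.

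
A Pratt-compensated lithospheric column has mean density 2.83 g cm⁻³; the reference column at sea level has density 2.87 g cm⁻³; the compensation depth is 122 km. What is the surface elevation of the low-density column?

ρ_ref D = ρ (D + h) → h = D (ρ_ref − ρ)/ρ.
h = 122 km × (2.87 − 2.83)/2.83 = 1.72 km.

1.72 km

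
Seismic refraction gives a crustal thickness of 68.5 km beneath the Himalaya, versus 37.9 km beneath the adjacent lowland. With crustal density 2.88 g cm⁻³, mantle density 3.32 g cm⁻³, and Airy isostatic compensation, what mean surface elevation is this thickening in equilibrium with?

Excess crust Δ = 68.5 km − 37.9 km = 30.6 km, split between elevation h and root r with h + r = Δ.
Airy balance ρ_c h = (ρ_m − ρ_c) r gives r = h ρ_c/(ρ_m − ρ_c), so h (1 + ρ_c/(ρ_m − ρ_c)) = Δ, i.e. h = Δ (ρ_m − ρ_c)/ρ_m.
h = 30.6 km × 0.44/3.32 = 4.06 km.

4.06 km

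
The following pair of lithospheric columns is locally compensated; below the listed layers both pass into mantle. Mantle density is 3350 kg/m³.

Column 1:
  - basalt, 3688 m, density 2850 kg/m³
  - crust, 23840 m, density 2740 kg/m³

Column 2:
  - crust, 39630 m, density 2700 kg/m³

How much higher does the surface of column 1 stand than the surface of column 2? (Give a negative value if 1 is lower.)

−2800 m

For any compensation level in the mantle, the mantle terms cancel and isostasy reduces to e = (Σt_1 − Σt_2) − (Σ(ρt)_1 − Σ(ρt)_2) / ρ_m.
Σt_1 = 27528 m; Σt_2 = 39630 m; Σ(ρt)_1 = 75832400; Σ(ρt)_2 = 107001000 (in m·kg/m³).
e = (27528 − 39630) − (75832400 − 107001000) / 3350 = −2800 m.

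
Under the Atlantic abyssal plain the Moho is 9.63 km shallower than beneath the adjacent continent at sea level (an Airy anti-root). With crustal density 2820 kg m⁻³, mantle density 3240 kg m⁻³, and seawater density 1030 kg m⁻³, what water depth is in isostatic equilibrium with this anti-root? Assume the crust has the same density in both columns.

2.26 km

Replacing a thickness d of crust by seawater at the top must be balanced by replacing crust with mantle at the base: d (ρ_c − ρ_w) = a (ρ_m − ρ_c).
d = a (ρ_m − ρ_c)/(ρ_c − ρ_w) = 9.63 km × 420/1790 = 2.26 km.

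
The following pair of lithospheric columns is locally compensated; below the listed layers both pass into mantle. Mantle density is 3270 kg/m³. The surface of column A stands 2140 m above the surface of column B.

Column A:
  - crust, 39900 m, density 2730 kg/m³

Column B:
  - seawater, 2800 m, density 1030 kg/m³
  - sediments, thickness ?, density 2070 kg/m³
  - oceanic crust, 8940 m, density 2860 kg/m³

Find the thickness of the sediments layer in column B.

3840 m

Take the compensation level at the base of the deeper column (depth z_c below the surface of column A) and equate Σ ρ_i t_i down to z_c; mantle fills any gap and the z_c terms cancel.
Column A: 39900×2730 + (z_c − 39900)×3270
Column B: 2140×0 + 2800×1030 + x×2070 + 8940×2860 + (z_c − 2140 − 11740 − x)×3270
The z_c×3270 term appears on both sides and cancels. Collect the known terms of each column as K = Σ(ρt)_known − 3270 × (depth of known layers): K_A = 108927000 − 3270×39900 = −21546000; K_B = 28452400 − 3270×(2140 + 11740) = −16935200.
Balance: K_A = K_B − x×(3270 − 2070), so x = (K_B − K_A)/(3270 − 2070) = 4610800/1200 = 3840 m.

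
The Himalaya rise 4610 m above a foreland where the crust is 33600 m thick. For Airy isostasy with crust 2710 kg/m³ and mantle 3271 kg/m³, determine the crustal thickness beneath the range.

60500 m

Root depth r = h ρ_c / (ρ_m − ρ_c) = 4610 m × 2710 / 561 = 22270 m.
Total thickness = T + h + r = 33600 m + 4610 m + 22270 m = 60500 m.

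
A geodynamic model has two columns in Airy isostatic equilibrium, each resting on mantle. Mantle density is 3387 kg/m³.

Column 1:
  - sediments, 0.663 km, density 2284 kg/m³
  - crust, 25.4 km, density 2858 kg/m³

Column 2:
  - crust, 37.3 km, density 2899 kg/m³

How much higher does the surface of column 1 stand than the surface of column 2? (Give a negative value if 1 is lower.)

For any compensation level in the mantle, the mantle terms cancel and isostasy reduces to e = (Σt_1 − Σt_2) − (Σ(ρt)_1 − Σ(ρt)_2) / ρ_m.
Σt_1 = 26.063 km; Σt_2 = 37.3 km; Σ(ρt)_1 = 74107.492; Σ(ρt)_2 = 108132.7 (in km·kg/m³).
e = (26.063 − 37.3) − (74107.492 − 108132.7) / 3387 = −1.19 km.

−1.19 km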